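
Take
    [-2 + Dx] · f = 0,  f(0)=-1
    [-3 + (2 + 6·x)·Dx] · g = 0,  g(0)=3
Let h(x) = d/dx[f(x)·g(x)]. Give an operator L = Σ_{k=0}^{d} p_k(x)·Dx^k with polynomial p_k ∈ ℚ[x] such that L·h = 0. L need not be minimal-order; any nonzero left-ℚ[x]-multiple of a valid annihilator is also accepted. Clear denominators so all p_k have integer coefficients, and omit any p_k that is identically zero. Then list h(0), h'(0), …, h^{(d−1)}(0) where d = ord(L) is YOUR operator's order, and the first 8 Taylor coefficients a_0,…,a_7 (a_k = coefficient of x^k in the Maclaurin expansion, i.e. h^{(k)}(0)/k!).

f: a_k = -1, -2, -2, -4/3, -2/3, -4/15, -4/45, -8/315, …
g: a_k = 3, 9/2, -27/8, 81/16, -1215/128, 5103/256, -45927/1024, 216513/2048, …
Sym-product of L_f,L_g gives L₀ (≤ ord 1).
h₀' ⇒ L via d/dx closure of L₀.
L = (31 + 168·x + 144·x^2) + (-14 - 66·x - 72·x^2)·Dx  (order 1).
h: a_k = -21/2, -93/4, -543/16, -241/32, -13279/256, 276497/2560, -9930589/30720, 56288873/61440, …
ICs: h(0) = -21/2.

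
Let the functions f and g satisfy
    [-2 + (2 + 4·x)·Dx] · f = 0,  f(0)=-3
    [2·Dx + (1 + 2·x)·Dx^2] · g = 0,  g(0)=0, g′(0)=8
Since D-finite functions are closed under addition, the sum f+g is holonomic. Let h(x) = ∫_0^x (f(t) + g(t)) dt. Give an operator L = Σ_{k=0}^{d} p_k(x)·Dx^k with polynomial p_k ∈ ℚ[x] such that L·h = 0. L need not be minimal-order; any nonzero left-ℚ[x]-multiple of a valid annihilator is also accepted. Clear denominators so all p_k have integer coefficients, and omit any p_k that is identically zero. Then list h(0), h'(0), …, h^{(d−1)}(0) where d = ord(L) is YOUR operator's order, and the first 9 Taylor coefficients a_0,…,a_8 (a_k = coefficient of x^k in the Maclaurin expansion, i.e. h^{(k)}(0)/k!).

L = 2·Dx^2 + (5 + 10·x)·Dx^3 + (1 + 4·x + 4·x^2)·Dx^4  (order 4).
h: a_k = 0, -3, 5/2, -13/6, 55/24, -113/40, 919/240, -1859/336, 7499/896, …
ICs: h(0) = 0, h′(0) = -3, h′′(0) = 5, h′′′(0) = -13.

f: a_k = -3, -3, 3/2, -3/2, 15/8, -21/8, 63/16, -99/16, 1287/128, …
g: a_k = 0, 8, -8, 32/3, -16, 128/5, -128/3, 512/7, -128, …
f+g: L₀ = lclm(L_f,L_g), ord ≤ 1+2.
Integrate: L := L₀·Dx.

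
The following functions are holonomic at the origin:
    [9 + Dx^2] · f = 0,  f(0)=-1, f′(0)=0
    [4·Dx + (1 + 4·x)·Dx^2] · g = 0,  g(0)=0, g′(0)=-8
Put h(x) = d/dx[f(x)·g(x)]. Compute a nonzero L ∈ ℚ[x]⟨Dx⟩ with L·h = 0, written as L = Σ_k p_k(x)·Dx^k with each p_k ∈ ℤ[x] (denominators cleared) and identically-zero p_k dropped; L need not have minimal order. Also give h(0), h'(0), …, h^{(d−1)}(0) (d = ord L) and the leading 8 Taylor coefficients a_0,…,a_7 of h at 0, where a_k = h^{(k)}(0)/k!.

f: a_k = -1, 0, 9/2, 0, -27/8, 0, 81/80, 0, …
g: a_k = 0, -8, 16, -128/3, 128, -2048/5, 4096/3, -32768/7, …
Product ⇒ symmetric product L₀, ord ≤ 4.
h=h₀': d/dx-closure on L₀ ⇒ L.
L = (-153603 - 635688·x - 3184272·x^2 - 4292352·x^3 + 12503808·x^4 + 40310784·x^5 + 26873856·x^6) + (-47736 - 304992·x - 311040·x^2 + 2073600·x^3 + 7464960·x^4 + 5971968·x^5)·Dx + (-19110 - 88272·x - 352800·x^2 + 41472·x^3 + 3773952·x^4 + 8957952·x^5 + 5971968·x^6)·Dx^2 + (-5304 - 33888·x - 34560·x^2 + 230400·x^3 + 829440·x^4 + 663552·x^5)·Dx^3 + (-227 - 1960·x + 112·x^2 + 57600·x^3 + 264960·x^4 + 497664·x^5 + 331776·x^6)·Dx^4  (order 4).
h: a_k = 8, -32, 20, -224, 1223, -5060, 208169/10, -426232/5, …
ICs: h(0) = 8, h′(0) = -32, h′′(0) = 40, h′′′(0) = -1344.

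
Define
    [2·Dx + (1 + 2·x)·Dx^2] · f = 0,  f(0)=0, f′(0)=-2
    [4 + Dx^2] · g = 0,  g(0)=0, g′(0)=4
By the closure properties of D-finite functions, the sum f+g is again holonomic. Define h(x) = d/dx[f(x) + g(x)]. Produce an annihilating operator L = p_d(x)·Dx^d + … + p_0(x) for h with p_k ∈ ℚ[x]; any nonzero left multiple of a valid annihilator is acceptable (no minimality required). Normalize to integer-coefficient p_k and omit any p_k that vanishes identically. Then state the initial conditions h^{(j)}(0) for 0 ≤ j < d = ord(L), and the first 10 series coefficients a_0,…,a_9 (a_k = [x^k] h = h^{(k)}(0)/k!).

L = (56 + 32·x + 32·x^2) + (12 + 40·x + 48·x^2 + 32·x^3)·Dx + (14 + 8·x + 8·x^2)·Dx^2 + (3 + 10·x + 12·x^2 + 8·x^3)·Dx^3  (order 3).
h: a_k = 2, 4, -16, 16, -88/3, 64, -5776/45, 256, -161272/315, 1024, …
ICs: h(0) = 2, h′(0) = 4, h′′(0) = -32.

f: a_k = 0, -2, 2, -8/3, 4, -32/5, 32/3, -128/7, 32, -512/9, …
g: a_k = 0, 4, 0, -8/3, 0, 8/15, 0, -16/315, 0, 8/2835, …
L₀ := lclm(L_f,L_g); ord L₀ ≤ 2+2.
Derive L from L₀ (diff closure).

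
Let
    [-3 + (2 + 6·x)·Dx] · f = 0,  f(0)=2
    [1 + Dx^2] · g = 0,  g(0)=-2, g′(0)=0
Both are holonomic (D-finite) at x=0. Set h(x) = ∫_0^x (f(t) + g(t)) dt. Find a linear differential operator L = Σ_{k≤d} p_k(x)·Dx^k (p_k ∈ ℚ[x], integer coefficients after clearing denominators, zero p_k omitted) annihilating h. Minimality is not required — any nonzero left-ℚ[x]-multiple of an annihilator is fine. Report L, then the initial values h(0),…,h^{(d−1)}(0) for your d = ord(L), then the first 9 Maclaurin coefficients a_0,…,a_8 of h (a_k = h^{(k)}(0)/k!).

L = (-93 - 72·x - 108·x^2)·Dx + (-10 + 18·x + 216·x^2 + 216·x^3)·Dx^2 + (-93 - 72·x - 108·x^2)·Dx^3 + (-10 + 18·x + 216·x^2 + 216·x^3)·Dx^4  (order 4).
h: a_k = 0, 0, 3/2, -5/12, 27/32, -1231/960, 567/256, -688841/161280, 72171/8192, …
ICs: h(0) = 0, h′(0) = 0, h′′(0) = 3, h′′′(0) = -5/2.

f: a_k = 2, 3, -9/4, 27/8, -405/64, 1701/128, -15309/512, 72171/1024, -2814669/16384, …
g: a_k = -2, 0, 1, 0, -1/12, 0, 1/360, 0, -1/20160, …
Sum ⇒ L₀ = lclm(L_f,L_g) in ℚ(x)⟨Dx⟩.
h=∫h₀ ⇒ L = L₀·Dx.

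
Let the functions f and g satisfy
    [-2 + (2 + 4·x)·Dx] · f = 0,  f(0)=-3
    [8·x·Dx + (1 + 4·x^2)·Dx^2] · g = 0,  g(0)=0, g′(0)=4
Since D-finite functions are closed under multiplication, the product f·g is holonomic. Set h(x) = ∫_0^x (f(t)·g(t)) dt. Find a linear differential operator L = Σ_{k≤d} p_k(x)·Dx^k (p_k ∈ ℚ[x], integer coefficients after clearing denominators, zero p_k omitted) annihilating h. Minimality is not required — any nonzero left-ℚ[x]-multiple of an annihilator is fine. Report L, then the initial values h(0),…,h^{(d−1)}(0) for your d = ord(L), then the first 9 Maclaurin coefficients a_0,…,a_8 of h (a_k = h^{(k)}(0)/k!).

L = (3 - 8·x - 4·x^2)·Dx + (-2 + 4·x + 24·x^2 + 16·x^3)·Dx^2 + (1 + 4·x + 8·x^2 + 16·x^3 + 16·x^4)·Dx^3  (order 3).
h: a_k = 0, 0, -6, -4, 11/2, 2, -389/60, -409/70, 18853/1120, …
ICs: h(0) = 0, h′(0) = 0, h′′(0) = -12.

f: a_k = -3, -3, 3/2, -3/2, 15/8, -21/8, 63/16, -99/16, 1287/128, …
g: a_k = 0, 4, 0, -16/3, 0, 64/5, 0, -256/7, 0, …
h₀=f·g: eliminate ⇒ L₀, order ≤ 1·2.
h=∫h₀ ⇒ L = L₀·Dx.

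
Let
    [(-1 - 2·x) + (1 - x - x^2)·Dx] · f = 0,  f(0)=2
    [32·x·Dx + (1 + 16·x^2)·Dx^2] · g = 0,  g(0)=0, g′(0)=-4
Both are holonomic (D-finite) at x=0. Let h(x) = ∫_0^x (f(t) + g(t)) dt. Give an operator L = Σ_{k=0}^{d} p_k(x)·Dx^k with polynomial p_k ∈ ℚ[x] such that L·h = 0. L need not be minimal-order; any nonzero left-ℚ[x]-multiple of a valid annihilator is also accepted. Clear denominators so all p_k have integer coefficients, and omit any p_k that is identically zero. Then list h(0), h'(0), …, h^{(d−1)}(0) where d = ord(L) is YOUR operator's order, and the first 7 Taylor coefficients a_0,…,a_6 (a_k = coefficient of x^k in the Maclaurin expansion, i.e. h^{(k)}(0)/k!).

L = (-64 + 256·x + 3904·x^2 + 6912·x^3 + 9696·x^4 + 1536·x^6)·Dx^2 + (25 + 24·x - 542·x^2 + 780·x^3 + 6800·x^4 + 6560·x^5 + 768·x^6 + 1536·x^7)·Dx^3 + (-2 - 17·x - 62·x^2 - 202·x^3 - 445·x^4 + 1136·x^5 + 576·x^6 + 256·x^7 + 256·x^8)·Dx^4  (order 4).
h: a_k = 0, 2, -1, 4/3, 41/6, 2, -472/15, …
ICs: h(0) = 0, h′(0) = 2, h′′(0) = -2, h′′′(0) = 8.

f: a_k = 2, 2, 4, 6, 10, 16, 26, …
g: a_k = 0, -4, 0, 64/3, 0, -1024/5, 0, …
L₀ := lclm(L_f,L_g); ord L₀ ≤ 1+2.
Integrate: L := L₀·Dx.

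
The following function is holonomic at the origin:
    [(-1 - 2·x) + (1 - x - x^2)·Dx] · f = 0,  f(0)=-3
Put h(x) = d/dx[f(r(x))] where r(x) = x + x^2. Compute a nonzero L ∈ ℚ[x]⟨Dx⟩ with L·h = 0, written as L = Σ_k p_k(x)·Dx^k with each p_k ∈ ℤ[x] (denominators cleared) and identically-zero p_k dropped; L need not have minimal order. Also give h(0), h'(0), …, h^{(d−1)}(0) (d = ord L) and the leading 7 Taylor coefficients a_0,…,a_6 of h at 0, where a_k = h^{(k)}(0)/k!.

L = (6 + 24·x + 48·x^2 + 68·x^3 + 84·x^4 + 60·x^5 + 20·x^6) + (-1 - 3·x + 12·x^3 + 25·x^4 + 24·x^5 + 14·x^6 + 4·x^7)·Dx  (order 1).
h: a_k = -3, -18, -63, -192, -555, -1548, -4179, …
ICs: h(0) = -3.

f: a_k = -3, -3, -6, -9, -15, -24, -39, …
L₀ from L_f via x↦r, Dx↦r'^{-1}Dx.
Differentiate: ansatz ord ≤ ord L₀ ⇒ L.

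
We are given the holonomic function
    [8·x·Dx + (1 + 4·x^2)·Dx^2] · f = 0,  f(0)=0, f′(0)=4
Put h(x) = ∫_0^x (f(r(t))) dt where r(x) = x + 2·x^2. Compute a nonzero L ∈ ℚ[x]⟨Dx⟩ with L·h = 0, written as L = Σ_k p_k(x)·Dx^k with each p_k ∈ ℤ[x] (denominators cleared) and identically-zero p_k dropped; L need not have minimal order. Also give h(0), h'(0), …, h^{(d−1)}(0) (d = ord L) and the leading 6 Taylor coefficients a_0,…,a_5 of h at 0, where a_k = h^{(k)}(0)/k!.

L = (-4 + 8·x + 64·x^2 + 192·x^3 + 192·x^4)·Dx^2 + (1 + 4·x + 4·x^2 + 32·x^3 + 80·x^4 + 64·x^5)·Dx^3  (order 3).
h: a_k = 0, 0, 2, 8/3, -4/3, -32/5, …
ICs: h(0) = 0, h′(0) = 0, h′′(0) = 4.

f: a_k = 0, 4, 0, -16/3, 0, 64/5, …
h₀=f(r): pull back L_f along r ⇒ L₀.
Integrate: L := L₀·Dx.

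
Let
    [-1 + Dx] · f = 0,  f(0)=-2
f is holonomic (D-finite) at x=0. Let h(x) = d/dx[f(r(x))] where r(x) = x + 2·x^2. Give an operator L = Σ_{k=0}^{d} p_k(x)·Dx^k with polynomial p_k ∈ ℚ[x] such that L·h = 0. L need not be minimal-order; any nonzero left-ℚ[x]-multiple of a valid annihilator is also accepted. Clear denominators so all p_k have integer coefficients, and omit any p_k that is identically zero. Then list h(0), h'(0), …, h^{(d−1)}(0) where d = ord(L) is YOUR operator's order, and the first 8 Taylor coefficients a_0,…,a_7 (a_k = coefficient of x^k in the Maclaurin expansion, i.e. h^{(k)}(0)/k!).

L = (5 + 8·x + 16·x^2) + (-1 - 4·x)·Dx  (order 1).
h: a_k = -2, -10, -13, -73/3, -281/12, -1741/60, -1697/72, -57233/2520, …
ICs: h(0) = -2.

f: a_k = -2, -2, -1, -1/3, -1/12, -1/60, -1/360, -1/2520, …
f∘r: x↦r, Dx↦Dx/r' in L_f ⇒ L₀.
h₀' ⇒ L via d/dx closure of L₀.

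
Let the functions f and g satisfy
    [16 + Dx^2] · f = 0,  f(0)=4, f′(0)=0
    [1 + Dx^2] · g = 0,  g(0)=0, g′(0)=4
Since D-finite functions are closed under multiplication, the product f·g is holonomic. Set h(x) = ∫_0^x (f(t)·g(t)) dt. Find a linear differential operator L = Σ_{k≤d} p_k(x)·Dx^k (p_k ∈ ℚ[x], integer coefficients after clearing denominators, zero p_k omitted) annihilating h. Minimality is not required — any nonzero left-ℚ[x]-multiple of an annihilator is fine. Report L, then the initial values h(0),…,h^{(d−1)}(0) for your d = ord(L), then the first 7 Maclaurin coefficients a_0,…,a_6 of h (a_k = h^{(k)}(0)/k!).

f: a_k = 4, 0, -32, 0, 128/3, 0, -1024/45, …
g: a_k = 0, 4, 0, -2/3, 0, 1/30, 0, …
Product ⇒ symmetric product L₀, ord ≤ 4.
h=∫₀ˣh₀: take L = L₀·Dx.
L = 225·Dx + 34·Dx^3 + Dx^5  (order 5).
h: a_k = 0, 0, 8, 0, -98/3, 0, 1441/45, …
ICs: h(0) = 0, h′(0) = 0, h′′(0) = 16, h′′′(0) = 0, h′′′′(0) = -784.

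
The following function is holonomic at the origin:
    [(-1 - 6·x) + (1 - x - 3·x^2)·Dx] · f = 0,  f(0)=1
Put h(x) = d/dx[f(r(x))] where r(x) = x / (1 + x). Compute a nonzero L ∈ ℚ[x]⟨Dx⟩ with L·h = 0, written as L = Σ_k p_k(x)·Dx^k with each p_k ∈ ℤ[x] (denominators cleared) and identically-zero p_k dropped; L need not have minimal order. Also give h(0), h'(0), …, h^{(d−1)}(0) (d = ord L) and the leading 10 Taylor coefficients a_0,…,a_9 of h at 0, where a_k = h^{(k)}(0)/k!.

f: a_k = 1, 1, 4, 7, 19, 40, 97, 217, 508, 1159, …
L₀ from L_f via x↦r, Dx↦r'^{-1}Dx.
Derive L from L₀ (diff closure).
L = (6 + 18·x + 72·x^2 + 42·x^3) + (-1 - 9·x - 12·x^2 + 17·x^3 + 21·x^4)·Dx  (order 1).
h: a_k = 1, 6, 0, 36, -45, 216, -441, 1368, -3240, 8730, …
ICs: h(0) = 1.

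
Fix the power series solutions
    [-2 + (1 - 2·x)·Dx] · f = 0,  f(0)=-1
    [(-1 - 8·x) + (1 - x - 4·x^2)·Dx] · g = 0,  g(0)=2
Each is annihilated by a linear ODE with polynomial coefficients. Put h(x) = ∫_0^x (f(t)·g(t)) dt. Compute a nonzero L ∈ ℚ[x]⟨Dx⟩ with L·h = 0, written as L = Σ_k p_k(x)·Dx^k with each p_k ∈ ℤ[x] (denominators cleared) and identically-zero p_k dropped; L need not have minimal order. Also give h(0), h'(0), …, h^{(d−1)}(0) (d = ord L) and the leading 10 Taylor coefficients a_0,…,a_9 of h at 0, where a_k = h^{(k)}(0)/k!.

f: a_k = -1, -2, -4, -8, -16, -32, -64, -128, -256, -512, …
g: a_k = 2, 2, 10, 18, 58, 130, 362, 882, 2330, 5858, …
Product ⇒ symmetric product L₀, ord ≤ 1.
Integrate: L := L₀·Dx.
L = (-3 - 4·x + 24·x^2)·Dx + (1 - 3·x - 2·x^2 + 8·x^3)·Dx^2  (order 2).
h: a_k = 0, -2, -3, -22/3, -31/2, -182/5, -247/3, -1350/7, -1791/4, -9494/9, …
ICs: h(0) = 0, h′(0) = -2.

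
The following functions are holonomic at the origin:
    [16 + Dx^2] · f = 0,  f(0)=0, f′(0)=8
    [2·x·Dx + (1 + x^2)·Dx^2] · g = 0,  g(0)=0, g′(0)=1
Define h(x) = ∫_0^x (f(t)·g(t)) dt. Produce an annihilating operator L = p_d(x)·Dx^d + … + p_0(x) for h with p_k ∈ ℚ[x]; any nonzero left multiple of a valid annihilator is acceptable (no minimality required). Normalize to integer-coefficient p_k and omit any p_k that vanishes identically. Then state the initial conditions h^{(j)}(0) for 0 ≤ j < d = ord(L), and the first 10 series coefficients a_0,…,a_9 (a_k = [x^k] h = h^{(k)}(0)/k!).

f: a_k = 0, 8, 0, -64/3, 0, 256/15, 0, -2048/315, 0, 4096/2835, …
g: a_k = 0, 1, 0, -1/3, 0, 1/5, 0, -1/7, 0, 1/9, …
f·g: L₀ = L_f ⊗_s L_g, ord ≤ 2·2.
∫: right-multiply L₀ by Dx.
L = (5440 + 19136·x^2 + 25856·x^4 + 16384·x^6 + 4096·x^8)·Dx + (1152·x + 3200·x^3 + 3072·x^5 + 1024·x^7)·Dx^2 + (612 + 2252·x^2 + 3168·x^4 + 2048·x^6 + 512·x^8)·Dx^3 + (72·x + 200·x^3 + 192·x^5 + 64·x^7)·Dx^4 + (17 + 66·x^2 + 97·x^4 + 64·x^6 + 16·x^8)·Dx^5  (order 5).
h: a_k = 0, 0, 0, 8/3, 0, -24/5, 0, 232/63, 0, -88/45, …
ICs: h(0) = 0, h′(0) = 0, h′′(0) = 0, h′′′(0) = 16, h′′′′(0) = 0.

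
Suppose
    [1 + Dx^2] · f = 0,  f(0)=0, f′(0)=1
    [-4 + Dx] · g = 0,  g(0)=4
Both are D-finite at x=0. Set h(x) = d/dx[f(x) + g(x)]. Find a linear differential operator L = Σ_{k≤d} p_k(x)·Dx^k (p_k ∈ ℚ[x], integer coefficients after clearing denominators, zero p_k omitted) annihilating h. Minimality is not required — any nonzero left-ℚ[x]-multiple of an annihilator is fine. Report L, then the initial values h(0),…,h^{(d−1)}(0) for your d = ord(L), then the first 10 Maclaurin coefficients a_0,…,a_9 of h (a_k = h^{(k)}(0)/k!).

f: a_k = 0, 1, 0, -1/6, 0, 1/120, 0, -1/5040, 0, 1/362880, …
g: a_k = 4, 16, 32, 128/3, 128/3, 512/15, 1024/45, 4096/315, 2048/315, 8192/2835, …
L₀ := lclm(L_f,L_g); ord L₀ ≤ 2+1.
h₀' ⇒ L via d/dx closure of L₀.
L = 4 - Dx + 4·Dx^2 - Dx^3  (order 3).
h: a_k = 17, 64, 255/2, 512/3, 4097/24, 2048/15, 4369/48, 16384/315, 1048577/40320, 32768/2835, …
ICs: h(0) = 17, h′(0) = 64, h′′(0) = 255.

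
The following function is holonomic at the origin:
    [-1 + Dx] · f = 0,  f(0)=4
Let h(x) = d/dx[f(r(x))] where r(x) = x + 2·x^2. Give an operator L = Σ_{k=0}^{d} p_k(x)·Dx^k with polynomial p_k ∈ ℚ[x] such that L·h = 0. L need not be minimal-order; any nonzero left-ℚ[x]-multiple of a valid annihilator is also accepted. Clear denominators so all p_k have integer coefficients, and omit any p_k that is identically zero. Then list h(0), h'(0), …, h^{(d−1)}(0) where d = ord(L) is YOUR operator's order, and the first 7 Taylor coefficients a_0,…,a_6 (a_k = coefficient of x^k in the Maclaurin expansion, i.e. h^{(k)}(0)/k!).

f: a_k = 4, 4, 2, 2/3, 1/6, 1/30, 1/180, …
L₀ from L_f via x↦r, Dx↦r'^{-1}Dx.
h=h₀': d/dx-closure on L₀ ⇒ L.
L = (5 + 8·x + 16·x^2) + (-1 - 4·x)·Dx  (order 1).
h: a_k = 4, 20, 26, 146/3, 281/6, 1741/30, 1697/36, …
ICs: h(0) = 4.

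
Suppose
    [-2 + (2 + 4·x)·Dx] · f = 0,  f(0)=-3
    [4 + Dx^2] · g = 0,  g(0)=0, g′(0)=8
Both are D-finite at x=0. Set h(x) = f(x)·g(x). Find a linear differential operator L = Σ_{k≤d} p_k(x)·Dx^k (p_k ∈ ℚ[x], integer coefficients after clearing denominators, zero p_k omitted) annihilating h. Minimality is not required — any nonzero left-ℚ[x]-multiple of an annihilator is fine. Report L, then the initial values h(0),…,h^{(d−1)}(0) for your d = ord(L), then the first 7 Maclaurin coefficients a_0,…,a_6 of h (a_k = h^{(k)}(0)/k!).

L = (7 + 16·x + 16·x^2) + (-2 - 4·x)·Dx + (1 + 4·x + 4·x^2)·Dx^2  (order 2).
h: a_k = 0, -24, -24, 28, 4, 19/5, -81/5, …
ICs: h(0) = 0, h′(0) = -24.

f: a_k = -3, -3, 3/2, -3/2, 15/8, -21/8, 63/16, …
g: a_k = 0, 8, 0, -16/3, 0, 16/15, 0, …
Product ⇒ symmetric product L₀, ord ≤ 2.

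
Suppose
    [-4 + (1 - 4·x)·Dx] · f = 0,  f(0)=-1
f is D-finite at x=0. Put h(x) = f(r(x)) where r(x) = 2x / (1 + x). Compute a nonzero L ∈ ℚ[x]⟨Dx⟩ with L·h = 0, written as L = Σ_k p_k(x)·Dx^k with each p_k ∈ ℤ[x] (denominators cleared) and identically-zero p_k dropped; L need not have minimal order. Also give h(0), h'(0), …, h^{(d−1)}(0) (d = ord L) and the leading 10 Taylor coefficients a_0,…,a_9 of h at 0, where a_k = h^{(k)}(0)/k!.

f: a_k = -1, -4, -16, -64, -256, -1024, -4096, -16384, -65536, -262144, …
Change of var in L_f (x↦r) gives L₀.
L = 8 + (-1 + 6·x + 7·x^2)·Dx  (order 1).
h: a_k = -1, -8, -56, -392, -2744, -19208, -134456, -941192, -6588344, -46118408, …
ICs: h(0) = -1.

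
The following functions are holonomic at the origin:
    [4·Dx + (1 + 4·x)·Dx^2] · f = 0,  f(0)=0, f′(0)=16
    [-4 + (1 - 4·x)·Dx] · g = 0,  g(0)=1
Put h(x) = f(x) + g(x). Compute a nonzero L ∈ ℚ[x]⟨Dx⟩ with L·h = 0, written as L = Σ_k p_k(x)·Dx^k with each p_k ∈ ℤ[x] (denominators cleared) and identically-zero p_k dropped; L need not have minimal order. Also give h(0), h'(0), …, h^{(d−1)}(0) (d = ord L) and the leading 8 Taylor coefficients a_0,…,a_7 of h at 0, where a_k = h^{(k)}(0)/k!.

L = (-160 - 128·x)·Dx + (-16 - 256·x - 256·x^2)·Dx^2 + (3 + 4·x - 48·x^2 - 64·x^3)·Dx^3  (order 3).
h: a_k = 1, 20, -16, 448/3, 0, 9216/5, 4096/3, 180224/7, …
ICs: h(0) = 1, h′(0) = 20, h′′(0) = -32.

f: a_k = 0, 16, -32, 256/3, -256, 4096/5, -8192/3, 65536/7, …
g: a_k = 1, 4, 16, 64, 256, 1024, 4096, 16384, …
L₀ := lclm(L_f,L_g); ord L₀ ≤ 2+1.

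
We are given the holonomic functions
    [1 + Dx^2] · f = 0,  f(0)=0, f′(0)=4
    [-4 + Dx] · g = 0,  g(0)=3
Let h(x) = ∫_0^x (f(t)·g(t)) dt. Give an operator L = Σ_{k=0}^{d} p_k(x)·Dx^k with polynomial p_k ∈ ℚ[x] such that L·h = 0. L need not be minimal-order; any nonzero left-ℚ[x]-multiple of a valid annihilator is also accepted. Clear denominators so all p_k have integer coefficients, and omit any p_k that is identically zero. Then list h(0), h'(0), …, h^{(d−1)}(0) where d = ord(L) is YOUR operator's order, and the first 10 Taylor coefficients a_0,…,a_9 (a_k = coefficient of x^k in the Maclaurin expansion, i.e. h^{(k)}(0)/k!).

f: a_k = 0, 4, 0, -2/3, 0, 1/30, 0, -1/1260, 0, 1/90720, …
g: a_k = 3, 12, 24, 32, 32, 128/5, 256/15, 1024/105, 512/105, 2048/945, …
h₀=f·g: eliminate ⇒ L₀, order ≤ 2·1.
h=∫₀ˣh₀: take L = L₀·Dx.
L = 17·Dx - 8·Dx^2 + Dx^3  (order 3).
h: a_k = 0, 0, 6, 16, 47/2, 24, 1121/60, 1222/105, 20047/3360, 23/9, …
ICs: h(0) = 0, h′(0) = 0, h′′(0) = 12.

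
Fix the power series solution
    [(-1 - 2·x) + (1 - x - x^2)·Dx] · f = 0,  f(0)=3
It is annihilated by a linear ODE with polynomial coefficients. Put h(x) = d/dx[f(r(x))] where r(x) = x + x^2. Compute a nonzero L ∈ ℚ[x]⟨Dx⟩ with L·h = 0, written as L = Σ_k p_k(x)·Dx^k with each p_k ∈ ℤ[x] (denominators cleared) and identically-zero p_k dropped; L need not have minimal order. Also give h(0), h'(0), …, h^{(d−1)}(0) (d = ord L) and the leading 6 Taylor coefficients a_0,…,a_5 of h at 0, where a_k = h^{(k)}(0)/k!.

L = (6 + 24·x + 48·x^2 + 68·x^3 + 84·x^4 + 60·x^5 + 20·x^6) + (-1 - 3·x + 12·x^3 + 25·x^4 + 24·x^5 + 14·x^6 + 4·x^7)·Dx  (order 1).
h: a_k = 3, 18, 63, 192, 555, 1548, …
ICs: h(0) = 3.

f: a_k = 3, 3, 6, 9, 15, 24, …
h₀=f(r): pull back L_f along r ⇒ L₀.
Differentiate: ansatz ord ≤ ord L₀ ⇒ L.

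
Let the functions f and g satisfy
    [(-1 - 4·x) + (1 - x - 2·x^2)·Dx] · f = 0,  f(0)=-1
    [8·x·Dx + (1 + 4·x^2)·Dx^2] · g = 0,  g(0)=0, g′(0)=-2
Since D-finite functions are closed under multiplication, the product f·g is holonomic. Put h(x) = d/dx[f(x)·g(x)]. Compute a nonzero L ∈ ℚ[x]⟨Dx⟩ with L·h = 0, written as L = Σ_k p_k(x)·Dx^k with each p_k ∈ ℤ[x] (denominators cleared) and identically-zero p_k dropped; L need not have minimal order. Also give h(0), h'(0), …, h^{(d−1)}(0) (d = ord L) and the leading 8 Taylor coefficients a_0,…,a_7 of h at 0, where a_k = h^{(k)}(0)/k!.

f: a_k = -1, -1, -3, -5, -11, -21, -43, -85, …
g: a_k = 0, -2, 0, 8/3, 0, -32/5, 0, 128/7, …
Product ⇒ symmetric product L₀, ord ≤ 2.
h=h₀': d/dx-closure on L₀ ⇒ L.
L = (288·x^2 + 384·x^3 + 1152·x^4) + (5 + 24·x + 36·x^2 + 128·x^3 + 384·x^4 + 768·x^5)·Dx + (-1 - x - 12·x^2 + 12·x^3 - 8·x^4 + 64·x^5 + 96·x^6)·Dx^2  (order 2).
h: a_k = 2, 4, 10, 88/3, 102, 1052/5, 6046/15, 7152/7, …
ICs: h(0) = 2, h′(0) = 4.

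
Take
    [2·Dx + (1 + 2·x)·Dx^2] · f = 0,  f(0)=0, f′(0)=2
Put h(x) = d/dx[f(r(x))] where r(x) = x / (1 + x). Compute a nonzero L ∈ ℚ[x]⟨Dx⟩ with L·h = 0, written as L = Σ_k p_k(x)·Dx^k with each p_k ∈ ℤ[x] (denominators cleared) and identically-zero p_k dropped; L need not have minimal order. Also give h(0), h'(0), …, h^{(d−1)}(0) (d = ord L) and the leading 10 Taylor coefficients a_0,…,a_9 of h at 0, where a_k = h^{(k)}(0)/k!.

L = (4 + 6·x) + (1 + 4·x + 3·x^2)·Dx  (order 1).
h: a_k = 2, -8, 26, -80, 242, -728, 2186, -6560, 19682, -59048, …
ICs: h(0) = 2.

f: a_k = 0, 2, -2, 8/3, -4, 32/5, -32/3, 128/7, -32, 512/9, …
L₀ from L_f via x↦r, Dx↦r'^{-1}Dx.
Differentiate: ansatz ord ≤ ord L₀ ⇒ L.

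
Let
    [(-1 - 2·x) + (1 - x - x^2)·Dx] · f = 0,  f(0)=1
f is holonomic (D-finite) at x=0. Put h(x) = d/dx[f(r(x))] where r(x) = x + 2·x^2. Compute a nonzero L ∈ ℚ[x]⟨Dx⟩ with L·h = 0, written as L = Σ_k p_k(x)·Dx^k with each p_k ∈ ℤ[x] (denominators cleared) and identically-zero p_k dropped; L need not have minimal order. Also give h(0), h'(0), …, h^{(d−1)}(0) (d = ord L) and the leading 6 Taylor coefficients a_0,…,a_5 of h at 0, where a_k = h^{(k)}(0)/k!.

L = (8 + 42·x + 126·x^2 + 208·x^3 + 408·x^4 + 480·x^5 + 320·x^6) + (-1 - 5·x - 3·x^2 + 18·x^3 + 80·x^4 + 120·x^5 + 112·x^6 + 64·x^7)·Dx  (order 1).
h: a_k = 1, 8, 33, 124, 420, 1422, …
ICs: h(0) = 1.

f: a_k = 1, 1, 2, 3, 5, 8, …
Substitute x→r, Dx→(1/r')Dx; clear ⇒ L₀.
h₀' ⇒ L via d/dx closure of L₀.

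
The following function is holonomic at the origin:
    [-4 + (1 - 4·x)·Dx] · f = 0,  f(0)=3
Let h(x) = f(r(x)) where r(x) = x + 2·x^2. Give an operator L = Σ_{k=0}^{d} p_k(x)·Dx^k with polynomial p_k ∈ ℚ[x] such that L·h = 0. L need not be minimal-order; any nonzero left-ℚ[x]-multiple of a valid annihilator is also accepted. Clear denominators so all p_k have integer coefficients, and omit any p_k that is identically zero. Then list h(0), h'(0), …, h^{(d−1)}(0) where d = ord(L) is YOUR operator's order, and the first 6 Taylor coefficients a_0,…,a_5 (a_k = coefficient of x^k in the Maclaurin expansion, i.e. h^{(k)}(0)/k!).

L = (4 + 16·x) + (-1 + 4·x + 8·x^2)·Dx  (order 1).
h: a_k = 3, 12, 72, 384, 2112, 11520, …
ICs: h(0) = 3.

f: a_k = 3, 12, 48, 192, 768, 3072, …
Change of var in L_f (x↦r) gives L₀.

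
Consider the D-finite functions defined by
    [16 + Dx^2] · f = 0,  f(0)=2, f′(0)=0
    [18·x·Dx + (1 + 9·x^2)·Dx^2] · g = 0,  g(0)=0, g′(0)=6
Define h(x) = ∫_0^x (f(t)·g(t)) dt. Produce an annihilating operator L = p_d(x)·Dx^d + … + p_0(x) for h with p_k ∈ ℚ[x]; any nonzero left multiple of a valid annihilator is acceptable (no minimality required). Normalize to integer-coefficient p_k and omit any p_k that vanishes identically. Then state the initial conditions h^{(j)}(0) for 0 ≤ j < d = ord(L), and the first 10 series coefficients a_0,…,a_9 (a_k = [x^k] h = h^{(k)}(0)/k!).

f: a_k = 2, 0, -16, 0, 64/3, 0, -512/45, 0, 1024/315, 0, …
g: a_k = 0, 6, 0, -18, 0, 486/5, 0, -4374/7, 0, 4374, …
h₀=f·g: eliminate ⇒ L₀, order ≤ 2·2.
Integrate: L := L₀·Dx.
L = (20800 + 494784·x^2 + 2923776·x^4 + 11943936·x^6 + 26873856·x^8)·Dx + (19584·x + 342144·x^3 + 2239488·x^5 + 6718464·x^7)·Dx^2 + (1700 + 42732·x^2 + 318816·x^4 + 1492992·x^6 + 3359232·x^8)·Dx^3 + (1224·x + 21384·x^3 + 139968·x^5 + 419904·x^7)·Dx^4 + (25 + 738·x^2 + 8505·x^4 + 46656·x^6 + 104976·x^8)·Dx^5  (order 5).
h: a_k = 0, 0, 6, 0, -33, 0, 1526/15, 0, -85501/210, 0, …
ICs: h(0) = 0, h′(0) = 0, h′′(0) = 12, h′′′(0) = 0, h′′′′(0) = -792.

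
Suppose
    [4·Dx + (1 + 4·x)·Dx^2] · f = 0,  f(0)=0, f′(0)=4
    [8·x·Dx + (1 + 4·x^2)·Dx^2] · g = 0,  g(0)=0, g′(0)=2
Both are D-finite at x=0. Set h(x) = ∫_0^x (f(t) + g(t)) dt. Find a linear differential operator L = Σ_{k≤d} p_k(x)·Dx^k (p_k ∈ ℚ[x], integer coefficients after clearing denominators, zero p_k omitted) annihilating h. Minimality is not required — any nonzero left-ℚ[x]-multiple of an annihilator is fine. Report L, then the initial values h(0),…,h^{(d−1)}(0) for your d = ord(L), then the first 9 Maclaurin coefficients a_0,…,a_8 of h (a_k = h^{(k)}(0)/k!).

L = (-8 - 96·x + 96·x^2 + 128·x^3)·Dx^2 + (-10 - 16·x - 72·x^2 + 192·x^3 + 256·x^4)·Dx^3 + (-1 - 2·x + 8·x^2 + 8·x^3 + 48·x^4 + 64·x^5)·Dx^4  (order 4).
h: a_k = 0, 0, 3, -8/3, 14/3, -64/5, 176/5, -2048/21, 2032/7, …
ICs: h(0) = 0, h′(0) = 0, h′′(0) = 6, h′′′(0) = -16.

f: a_k = 0, 4, -8, 64/3, -64, 1024/5, -2048/3, 16384/7, -8192, …
g: a_k = 0, 2, 0, -8/3, 0, 32/5, 0, -128/7, 0, …
Weyl lclm of L_f,L_g ⇒ L₀ (ord ≤ 4).
Integrate: L := L₀·Dx.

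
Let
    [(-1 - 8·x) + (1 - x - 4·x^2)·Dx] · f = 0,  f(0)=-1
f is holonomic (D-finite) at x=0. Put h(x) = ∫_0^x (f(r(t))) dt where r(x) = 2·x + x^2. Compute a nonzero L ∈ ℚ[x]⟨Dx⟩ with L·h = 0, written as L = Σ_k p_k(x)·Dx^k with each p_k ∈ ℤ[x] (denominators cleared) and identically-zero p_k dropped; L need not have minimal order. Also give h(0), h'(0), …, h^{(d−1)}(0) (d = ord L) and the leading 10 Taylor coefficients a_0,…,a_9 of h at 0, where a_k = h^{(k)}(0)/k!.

L = (2 + 34·x + 48·x^2 + 16·x^3)·Dx + (-1 + 2·x + 17·x^2 + 16·x^3 + 4·x^4)·Dx^2  (order 2).
h: a_k = 0, -1, -1, -7, -23, -577/5, -1531/3, -17489/7, -12079, -541877/9, …
ICs: h(0) = 0, h′(0) = -1.

f: a_k = -1, -1, -5, -9, -29, -65, -181, -441, -1165, -2929, …
L₀ from L_f via x↦r, Dx↦r'^{-1}Dx.
h=∫₀ˣh₀: take L = L₀·Dx.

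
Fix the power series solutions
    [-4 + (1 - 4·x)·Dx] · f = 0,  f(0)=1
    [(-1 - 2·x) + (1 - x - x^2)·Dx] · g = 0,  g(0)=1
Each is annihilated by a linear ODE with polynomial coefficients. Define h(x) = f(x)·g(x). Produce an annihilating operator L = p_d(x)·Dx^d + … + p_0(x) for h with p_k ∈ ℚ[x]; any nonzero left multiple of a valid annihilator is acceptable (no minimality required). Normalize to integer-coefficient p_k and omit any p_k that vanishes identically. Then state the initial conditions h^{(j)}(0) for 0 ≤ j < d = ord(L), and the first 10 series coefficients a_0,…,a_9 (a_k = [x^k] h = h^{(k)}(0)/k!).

L = (-5 + 6·x + 12·x^2) + (1 - 5·x + 3·x^2 + 4·x^3)·Dx  (order 1).
h: a_k = 1, 5, 22, 91, 369, 1484, 5949, 23817, 95302, 381263, …
ICs: h(0) = 1.

f: a_k = 1, 4, 16, 64, 256, 1024, 4096, 16384, 65536, 262144, …
g: a_k = 1, 1, 2, 3, 5, 8, 13, 21, 34, 55, …
L₀ := L_f ⊗_s L_g (sym. prod.), ord ≤ 1.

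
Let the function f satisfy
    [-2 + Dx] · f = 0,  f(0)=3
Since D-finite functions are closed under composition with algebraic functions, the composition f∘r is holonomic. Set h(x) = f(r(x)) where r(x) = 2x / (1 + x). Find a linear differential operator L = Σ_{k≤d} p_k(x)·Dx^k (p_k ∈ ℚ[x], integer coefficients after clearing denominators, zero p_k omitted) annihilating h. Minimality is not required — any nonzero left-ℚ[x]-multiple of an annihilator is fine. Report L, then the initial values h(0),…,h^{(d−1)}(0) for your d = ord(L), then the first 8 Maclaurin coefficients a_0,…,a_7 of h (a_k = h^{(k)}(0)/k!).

f: a_k = 3, 6, 6, 4, 2, 4/5, 4/15, 8/105, …
L₀ from L_f via x↦r, Dx↦r'^{-1}Dx.
L = -4 + (1 + 2·x + x^2)·Dx  (order 1).
h: a_k = 3, 12, 12, -4, -4, 28/5, -44/15, -68/105, …
ICs: h(0) = 3.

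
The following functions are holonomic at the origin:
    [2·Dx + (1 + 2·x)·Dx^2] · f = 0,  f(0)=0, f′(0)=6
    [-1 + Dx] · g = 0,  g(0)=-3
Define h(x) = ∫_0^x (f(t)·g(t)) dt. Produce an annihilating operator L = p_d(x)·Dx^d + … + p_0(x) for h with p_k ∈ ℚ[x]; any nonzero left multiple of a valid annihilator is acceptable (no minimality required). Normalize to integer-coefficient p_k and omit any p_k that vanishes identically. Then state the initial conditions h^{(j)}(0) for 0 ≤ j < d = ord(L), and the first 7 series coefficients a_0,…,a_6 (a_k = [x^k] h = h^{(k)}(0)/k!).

f: a_k = 0, 6, -6, 8, -12, 96/5, -32, …
g: a_k = -3, -3, -3/2, -1/2, -1/8, -1/40, -1/240, …
Product ⇒ symmetric product L₀, ord ≤ 2.
h=∫₀ˣh₀: take L = L₀·Dx.
L = (-1 + 2·x)·Dx - 4·x·Dx^2 + (1 + 2·x)·Dx^3  (order 3).
h: a_k = 0, 0, -9, 0, -15/4, 18/5, -209/40, …
ICs: h(0) = 0, h′(0) = 0, h′′(0) = -18.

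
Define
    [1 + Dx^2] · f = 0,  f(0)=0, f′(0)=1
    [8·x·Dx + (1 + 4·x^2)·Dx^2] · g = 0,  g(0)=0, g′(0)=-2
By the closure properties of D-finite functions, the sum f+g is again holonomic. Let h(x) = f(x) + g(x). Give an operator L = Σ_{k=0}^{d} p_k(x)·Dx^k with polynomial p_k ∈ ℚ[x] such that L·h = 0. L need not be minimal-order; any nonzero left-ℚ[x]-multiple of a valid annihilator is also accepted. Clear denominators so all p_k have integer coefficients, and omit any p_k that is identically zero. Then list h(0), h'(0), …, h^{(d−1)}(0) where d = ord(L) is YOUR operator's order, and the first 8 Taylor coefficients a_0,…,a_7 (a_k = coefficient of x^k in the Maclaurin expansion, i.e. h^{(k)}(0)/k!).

f: a_k = 0, 1, 0, -1/6, 0, 1/120, 0, -1/5040, …
g: a_k = 0, -2, 0, 8/3, 0, -32/5, 0, 128/7, …
f+g: L₀ = lclm(L_f,L_g), ord ≤ 2+2.
L = (-376·x + 1600·x^3 + 128·x^5)·Dx + (-7 + 76·x^2 + 432·x^4 + 64·x^6)·Dx^2 + (-376·x + 1600·x^3 + 128·x^5)·Dx^3 + (-7 + 76·x^2 + 432·x^4 + 64·x^6)·Dx^4  (order 4).
h: a_k = 0, -1, 0, 5/2, 0, -767/120, 0, 92159/5040, …
ICs: h(0) = 0, h′(0) = -1, h′′(0) = 0, h′′′(0) = 15.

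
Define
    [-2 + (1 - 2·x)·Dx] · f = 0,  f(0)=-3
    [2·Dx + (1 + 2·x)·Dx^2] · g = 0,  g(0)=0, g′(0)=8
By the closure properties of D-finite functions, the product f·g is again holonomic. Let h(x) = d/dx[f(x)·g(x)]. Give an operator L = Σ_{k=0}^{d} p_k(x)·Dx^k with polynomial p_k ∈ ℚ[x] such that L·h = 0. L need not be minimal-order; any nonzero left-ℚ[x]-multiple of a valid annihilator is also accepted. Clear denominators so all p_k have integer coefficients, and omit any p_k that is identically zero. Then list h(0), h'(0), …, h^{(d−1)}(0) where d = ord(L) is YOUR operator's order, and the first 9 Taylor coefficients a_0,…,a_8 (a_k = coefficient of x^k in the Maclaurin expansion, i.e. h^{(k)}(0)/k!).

f: a_k = -3, -6, -12, -24, -48, -96, -192, -384, -768, …
g: a_k = 0, 8, -8, 32/3, -16, 128/5, -128/3, 512/7, -128, …
f·g: L₀ = L_f ⊗_s L_g, ord ≤ 1·2.
h=h₀': d/dx-closure on L₀ ⇒ L.
L = 16 + (2 + 20·x)·Dx + (-1 + 4·x^2)·Dx^2  (order 2).
h: a_k = -24, -48, -240, -448, -1504, -14208/5, -40832/5, -545792/35, -1443072/35, …
ICs: h(0) = -24, h′(0) = -48.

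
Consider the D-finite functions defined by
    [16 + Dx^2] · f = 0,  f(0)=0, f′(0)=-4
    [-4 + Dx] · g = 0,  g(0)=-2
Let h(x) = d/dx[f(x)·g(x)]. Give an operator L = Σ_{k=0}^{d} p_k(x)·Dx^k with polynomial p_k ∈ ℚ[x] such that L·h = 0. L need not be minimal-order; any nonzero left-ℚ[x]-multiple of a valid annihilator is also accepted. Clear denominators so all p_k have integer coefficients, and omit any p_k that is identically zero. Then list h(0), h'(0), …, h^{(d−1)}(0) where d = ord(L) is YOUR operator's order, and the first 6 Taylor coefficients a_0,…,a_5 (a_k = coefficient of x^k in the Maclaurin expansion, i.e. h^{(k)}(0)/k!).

f: a_k = 0, -4, 0, 32/3, 0, -128/15, …
g: a_k = -2, -8, -16, -64/3, -64/3, -256/15, …
Product ⇒ symmetric product L₀, ord ≤ 2.
h=h₀': d/dx-closure on L₀ ⇒ L.
L = 32 - 8·Dx + Dx^2  (order 2).
h: a_k = 8, 64, 128, 0, -1024/3, -8192/15, …
ICs: h(0) = 8, h′(0) = 64.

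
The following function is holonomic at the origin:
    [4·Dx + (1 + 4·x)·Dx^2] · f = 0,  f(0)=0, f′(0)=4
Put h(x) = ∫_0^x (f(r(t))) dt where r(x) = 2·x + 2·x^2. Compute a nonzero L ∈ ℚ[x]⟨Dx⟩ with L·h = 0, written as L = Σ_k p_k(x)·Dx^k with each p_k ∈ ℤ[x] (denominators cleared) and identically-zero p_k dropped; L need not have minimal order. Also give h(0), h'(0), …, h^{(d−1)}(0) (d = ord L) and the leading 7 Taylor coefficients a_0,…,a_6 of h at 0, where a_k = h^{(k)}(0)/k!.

L = (6 + 16·x + 16·x^2)·Dx^2 + (1 + 10·x + 24·x^2 + 16·x^3)·Dx^3  (order 3).
h: a_k = 0, 0, 4, -8, 80/3, -544/5, 7424/15, …
ICs: h(0) = 0, h′(0) = 0, h′′(0) = 8.

f: a_k = 0, 4, -8, 64/3, -64, 1024/5, -2048/3, …
L₀ from L_f via x↦r, Dx↦r'^{-1}Dx.
∫: right-multiply L₀ by Dx.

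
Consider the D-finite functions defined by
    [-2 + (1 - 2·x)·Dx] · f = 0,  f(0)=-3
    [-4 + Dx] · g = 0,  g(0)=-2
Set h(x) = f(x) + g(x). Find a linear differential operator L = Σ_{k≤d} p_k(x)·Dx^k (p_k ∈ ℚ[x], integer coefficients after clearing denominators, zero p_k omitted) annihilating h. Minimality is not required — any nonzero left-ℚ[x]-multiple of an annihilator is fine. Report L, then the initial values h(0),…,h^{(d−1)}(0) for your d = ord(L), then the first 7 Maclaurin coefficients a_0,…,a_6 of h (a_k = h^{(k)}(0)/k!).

f: a_k = -3, -6, -12, -24, -48, -96, -192, …
g: a_k = -2, -8, -16, -64/3, -64/3, -256/15, -512/45, …
L₀ := lclm(L_f,L_g); ord L₀ ≤ 1+1.
L = -32·x + (-4 + 32·x - 32·x^2)·Dx + (1 - 6·x + 8·x^2)·Dx^2  (order 2).
h: a_k = -5, -14, -28, -136/3, -208/3, -1696/15, -9152/45, …
ICs: h(0) = -5, h′(0) = -14.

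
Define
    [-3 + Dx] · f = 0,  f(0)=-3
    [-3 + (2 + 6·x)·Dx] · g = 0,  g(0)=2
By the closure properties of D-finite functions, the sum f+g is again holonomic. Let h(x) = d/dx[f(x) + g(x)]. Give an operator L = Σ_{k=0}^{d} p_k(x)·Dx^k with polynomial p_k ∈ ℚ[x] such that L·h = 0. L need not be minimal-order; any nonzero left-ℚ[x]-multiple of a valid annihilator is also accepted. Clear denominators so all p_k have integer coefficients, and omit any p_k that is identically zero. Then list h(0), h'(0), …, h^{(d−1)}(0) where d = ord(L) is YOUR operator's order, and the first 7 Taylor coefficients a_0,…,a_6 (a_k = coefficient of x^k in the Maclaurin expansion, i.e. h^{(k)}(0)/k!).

L = (-15 - 18·x) + (-1 - 24·x - 36·x^2)·Dx + (2 + 10·x + 12·x^2)·Dx^2  (order 2).
h: a_k = -6, -63/2, -243/8, -1053/16, 4617/128, -252963/1280, 2479329/5120, …
ICs: h(0) = -6, h′(0) = -63/2.

f: a_k = -3, -9, -27/2, -27/2, -81/8, -243/40, -243/80, …
g: a_k = 2, 3, -9/4, 27/8, -405/64, 1701/128, -15309/512, …
f+g: L₀ = lclm(L_f,L_g), ord ≤ 1+1.
h=h₀': d/dx-closure on L₀ ⇒ L.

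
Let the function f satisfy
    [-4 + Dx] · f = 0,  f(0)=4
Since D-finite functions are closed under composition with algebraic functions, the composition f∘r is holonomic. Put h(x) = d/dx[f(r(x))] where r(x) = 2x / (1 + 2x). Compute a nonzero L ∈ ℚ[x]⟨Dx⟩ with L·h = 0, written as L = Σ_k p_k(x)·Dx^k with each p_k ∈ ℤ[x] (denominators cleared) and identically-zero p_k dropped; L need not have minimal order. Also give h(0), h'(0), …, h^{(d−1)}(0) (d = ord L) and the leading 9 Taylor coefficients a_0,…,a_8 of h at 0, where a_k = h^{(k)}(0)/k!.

L = (4 - 8·x) + (-1 - 4·x - 4·x^2)·Dx  (order 1).
h: a_k = 32, 128, -128, -1024/3, 3584/3, -22528/15, -34816/45, 2588672/315, -6791168/315, …
ICs: h(0) = 32.

f: a_k = 4, 16, 32, 128/3, 128/3, 512/15, 1024/45, 4096/315, 2048/315, …
f∘r: x↦r, Dx↦Dx/r' in L_f ⇒ L₀.
h=h₀': d/dx-closure on L₀ ⇒ L.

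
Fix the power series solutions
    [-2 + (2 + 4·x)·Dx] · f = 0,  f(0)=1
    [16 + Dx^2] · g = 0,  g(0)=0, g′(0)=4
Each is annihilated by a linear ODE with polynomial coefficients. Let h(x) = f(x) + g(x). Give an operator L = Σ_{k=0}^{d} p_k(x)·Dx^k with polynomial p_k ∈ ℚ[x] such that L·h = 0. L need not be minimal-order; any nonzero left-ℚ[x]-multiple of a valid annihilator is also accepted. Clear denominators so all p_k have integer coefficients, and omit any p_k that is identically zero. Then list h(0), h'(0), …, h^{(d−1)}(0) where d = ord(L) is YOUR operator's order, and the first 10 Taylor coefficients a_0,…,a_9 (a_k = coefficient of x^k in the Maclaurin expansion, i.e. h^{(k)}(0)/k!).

f: a_k = 1, 1, -1/2, 1/2, -5/8, 7/8, -21/16, 33/16, -429/128, 715/128, …
g: a_k = 0, 4, 0, -32/3, 0, 128/15, 0, -1024/315, 0, 2048/2835, …
Sum ⇒ L₀ = lclm(L_f,L_g) in ℚ(x)⟨Dx⟩.
L = (-304 - 1024·x - 1024·x^2) + (240 + 1504·x + 3072·x^2 + 2048·x^3)·Dx + (-19 - 64·x - 64·x^2)·Dx^2 + (15 + 94·x + 192·x^2 + 128·x^3)·Dx^3  (order 3).
h: a_k = 1, 5, -1/2, -61/6, -5/8, 1129/120, -21/16, -5989/5040, -429/128, 2289169/362880, …
ICs: h(0) = 1, h′(0) = 5, h′′(0) = -1.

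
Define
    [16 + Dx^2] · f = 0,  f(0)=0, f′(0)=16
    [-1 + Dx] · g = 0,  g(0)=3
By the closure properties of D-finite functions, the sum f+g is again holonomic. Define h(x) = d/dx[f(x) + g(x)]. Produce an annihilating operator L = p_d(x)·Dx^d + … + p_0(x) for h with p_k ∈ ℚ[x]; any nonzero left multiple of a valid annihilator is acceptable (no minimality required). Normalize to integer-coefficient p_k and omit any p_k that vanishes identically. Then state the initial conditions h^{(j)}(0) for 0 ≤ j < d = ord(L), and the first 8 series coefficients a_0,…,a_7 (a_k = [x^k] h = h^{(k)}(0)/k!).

L = 16 - 16·Dx + Dx^2 - Dx^3  (order 3).
h: a_k = 19, 3, -253/2, 1/2, 4099/24, 1/40, -65533/720, 1/1680, …
ICs: h(0) = 19, h′(0) = 3, h′′(0) = -253.

f: a_k = 0, 16, 0, -128/3, 0, 512/15, 0, -4096/315, …
g: a_k = 3, 3, 3/2, 1/2, 1/8, 1/40, 1/240, 1/1680, …
f+g: L₀ = lclm(L_f,L_g), ord ≤ 2+1.
h₀' ⇒ L via d/dx closure of L₀.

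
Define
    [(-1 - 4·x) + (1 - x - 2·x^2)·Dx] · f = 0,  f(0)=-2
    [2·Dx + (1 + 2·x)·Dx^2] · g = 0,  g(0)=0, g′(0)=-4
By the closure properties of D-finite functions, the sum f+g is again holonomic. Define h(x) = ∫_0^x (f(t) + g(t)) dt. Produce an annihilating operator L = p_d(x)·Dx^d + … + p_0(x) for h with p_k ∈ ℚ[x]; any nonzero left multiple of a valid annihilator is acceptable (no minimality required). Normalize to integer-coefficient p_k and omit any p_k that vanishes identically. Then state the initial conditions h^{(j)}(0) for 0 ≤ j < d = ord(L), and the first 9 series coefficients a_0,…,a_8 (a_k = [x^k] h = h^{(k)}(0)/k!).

L = (54 + 228·x + 432·x^2 + 288·x^3 + 192·x^4)·Dx^2 + (11 + 124·x + 464·x^2 + 704·x^3 + 592·x^4 + 320·x^5)·Dx^3 + (-4 - 19·x - 17·x^2 + 42·x^3 + 116·x^4 + 136·x^5 + 64·x^6)·Dx^4  (order 4).
h: a_k = 0, -2, -3, -2/3, -23/6, -14/5, -137/15, -194/21, -723/28, …
ICs: h(0) = 0, h′(0) = -2, h′′(0) = -6, h′′′(0) = -4.

f: a_k = -2, -2, -6, -10, -22, -42, -86, -170, -342, …
g: a_k = 0, -4, 4, -16/3, 8, -64/5, 64/3, -256/7, 64, …
Sum ⇒ L₀ = lclm(L_f,L_g) in ℚ(x)⟨Dx⟩.
h=∫₀ˣh₀: take L = L₀·Dx.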